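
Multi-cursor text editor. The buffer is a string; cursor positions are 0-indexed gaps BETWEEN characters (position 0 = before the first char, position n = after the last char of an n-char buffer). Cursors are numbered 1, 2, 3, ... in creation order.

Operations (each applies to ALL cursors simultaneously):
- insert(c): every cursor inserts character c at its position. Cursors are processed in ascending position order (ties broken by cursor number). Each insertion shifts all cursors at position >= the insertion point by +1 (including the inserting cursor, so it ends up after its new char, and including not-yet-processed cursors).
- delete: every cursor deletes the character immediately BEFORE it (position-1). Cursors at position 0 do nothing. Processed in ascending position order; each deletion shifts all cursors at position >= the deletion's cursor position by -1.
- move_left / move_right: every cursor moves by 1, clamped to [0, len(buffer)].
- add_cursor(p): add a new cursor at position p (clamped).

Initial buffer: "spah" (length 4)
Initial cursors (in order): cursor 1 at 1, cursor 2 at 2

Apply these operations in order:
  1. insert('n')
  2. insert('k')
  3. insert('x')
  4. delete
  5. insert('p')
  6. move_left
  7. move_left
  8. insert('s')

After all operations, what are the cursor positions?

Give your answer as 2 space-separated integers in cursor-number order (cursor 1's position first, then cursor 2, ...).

After op 1 (insert('n')): buffer="snpnah" (len 6), cursors c1@2 c2@4, authorship .1.2..
After op 2 (insert('k')): buffer="snkpnkah" (len 8), cursors c1@3 c2@6, authorship .11.22..
After op 3 (insert('x')): buffer="snkxpnkxah" (len 10), cursors c1@4 c2@8, authorship .111.222..
After op 4 (delete): buffer="snkpnkah" (len 8), cursors c1@3 c2@6, authorship .11.22..
After op 5 (insert('p')): buffer="snkppnkpah" (len 10), cursors c1@4 c2@8, authorship .111.222..
After op 6 (move_left): buffer="snkppnkpah" (len 10), cursors c1@3 c2@7, authorship .111.222..
After op 7 (move_left): buffer="snkppnkpah" (len 10), cursors c1@2 c2@6, authorship .111.222..
After op 8 (insert('s')): buffer="snskppnskpah" (len 12), cursors c1@3 c2@8, authorship .1111.2222..

Answer: 3 8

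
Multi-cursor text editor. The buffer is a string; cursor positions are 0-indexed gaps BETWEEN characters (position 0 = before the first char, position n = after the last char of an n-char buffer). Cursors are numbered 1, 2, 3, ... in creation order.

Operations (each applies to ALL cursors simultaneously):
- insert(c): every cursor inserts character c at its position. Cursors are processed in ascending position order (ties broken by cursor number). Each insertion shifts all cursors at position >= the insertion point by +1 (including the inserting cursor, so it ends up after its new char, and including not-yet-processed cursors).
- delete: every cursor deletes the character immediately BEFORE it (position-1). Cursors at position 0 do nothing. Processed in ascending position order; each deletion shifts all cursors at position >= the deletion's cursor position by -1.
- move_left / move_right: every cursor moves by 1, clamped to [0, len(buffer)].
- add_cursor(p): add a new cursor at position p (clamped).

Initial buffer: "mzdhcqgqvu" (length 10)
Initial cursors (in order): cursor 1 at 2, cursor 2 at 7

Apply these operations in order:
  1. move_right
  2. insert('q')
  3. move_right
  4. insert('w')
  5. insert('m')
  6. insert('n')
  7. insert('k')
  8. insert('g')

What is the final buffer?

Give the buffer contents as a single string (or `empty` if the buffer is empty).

After op 1 (move_right): buffer="mzdhcqgqvu" (len 10), cursors c1@3 c2@8, authorship ..........
After op 2 (insert('q')): buffer="mzdqhcqgqqvu" (len 12), cursors c1@4 c2@10, authorship ...1.....2..
After op 3 (move_right): buffer="mzdqhcqgqqvu" (len 12), cursors c1@5 c2@11, authorship ...1.....2..
After op 4 (insert('w')): buffer="mzdqhwcqgqqvwu" (len 14), cursors c1@6 c2@13, authorship ...1.1....2.2.
After op 5 (insert('m')): buffer="mzdqhwmcqgqqvwmu" (len 16), cursors c1@7 c2@15, authorship ...1.11....2.22.
After op 6 (insert('n')): buffer="mzdqhwmncqgqqvwmnu" (len 18), cursors c1@8 c2@17, authorship ...1.111....2.222.
After op 7 (insert('k')): buffer="mzdqhwmnkcqgqqvwmnku" (len 20), cursors c1@9 c2@19, authorship ...1.1111....2.2222.
After op 8 (insert('g')): buffer="mzdqhwmnkgcqgqqvwmnkgu" (len 22), cursors c1@10 c2@21, authorship ...1.11111....2.22222.

Answer: mzdqhwmnkgcqgqqvwmnkgu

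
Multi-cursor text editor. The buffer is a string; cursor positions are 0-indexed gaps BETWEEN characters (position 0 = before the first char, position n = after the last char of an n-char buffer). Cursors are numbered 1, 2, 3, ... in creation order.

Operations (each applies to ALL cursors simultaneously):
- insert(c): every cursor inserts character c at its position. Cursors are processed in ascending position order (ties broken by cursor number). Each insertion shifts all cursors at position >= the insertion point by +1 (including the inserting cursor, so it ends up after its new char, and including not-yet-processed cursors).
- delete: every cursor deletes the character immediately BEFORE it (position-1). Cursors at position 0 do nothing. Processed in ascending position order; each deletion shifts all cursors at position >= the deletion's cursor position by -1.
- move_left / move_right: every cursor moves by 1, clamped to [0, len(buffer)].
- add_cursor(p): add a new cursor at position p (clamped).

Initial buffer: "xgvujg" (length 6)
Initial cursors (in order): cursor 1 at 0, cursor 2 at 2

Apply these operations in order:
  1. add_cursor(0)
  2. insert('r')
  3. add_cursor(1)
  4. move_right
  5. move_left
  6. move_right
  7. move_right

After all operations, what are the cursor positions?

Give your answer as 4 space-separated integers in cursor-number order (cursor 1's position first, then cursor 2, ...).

After op 1 (add_cursor(0)): buffer="xgvujg" (len 6), cursors c1@0 c3@0 c2@2, authorship ......
After op 2 (insert('r')): buffer="rrxgrvujg" (len 9), cursors c1@2 c3@2 c2@5, authorship 13..2....
After op 3 (add_cursor(1)): buffer="rrxgrvujg" (len 9), cursors c4@1 c1@2 c3@2 c2@5, authorship 13..2....
After op 4 (move_right): buffer="rrxgrvujg" (len 9), cursors c4@2 c1@3 c3@3 c2@6, authorship 13..2....
After op 5 (move_left): buffer="rrxgrvujg" (len 9), cursors c4@1 c1@2 c3@2 c2@5, authorship 13..2....
After op 6 (move_right): buffer="rrxgrvujg" (len 9), cursors c4@2 c1@3 c3@3 c2@6, authorship 13..2....
After op 7 (move_right): buffer="rrxgrvujg" (len 9), cursors c4@3 c1@4 c3@4 c2@7, authorship 13..2....

Answer: 4 7 4 3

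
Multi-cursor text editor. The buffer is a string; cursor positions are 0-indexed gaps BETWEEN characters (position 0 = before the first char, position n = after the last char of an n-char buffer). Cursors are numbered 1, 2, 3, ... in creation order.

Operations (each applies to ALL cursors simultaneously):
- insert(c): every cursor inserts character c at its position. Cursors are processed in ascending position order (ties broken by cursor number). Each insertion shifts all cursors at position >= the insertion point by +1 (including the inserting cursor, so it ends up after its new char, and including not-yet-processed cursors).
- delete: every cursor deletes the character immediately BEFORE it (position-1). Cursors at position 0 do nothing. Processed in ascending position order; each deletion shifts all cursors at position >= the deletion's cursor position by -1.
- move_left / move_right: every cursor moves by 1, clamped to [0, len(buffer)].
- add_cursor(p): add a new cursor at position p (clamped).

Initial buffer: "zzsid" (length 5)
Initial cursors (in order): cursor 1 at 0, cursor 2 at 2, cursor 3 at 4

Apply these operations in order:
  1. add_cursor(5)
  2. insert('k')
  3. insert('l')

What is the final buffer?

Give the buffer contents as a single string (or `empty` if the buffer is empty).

After op 1 (add_cursor(5)): buffer="zzsid" (len 5), cursors c1@0 c2@2 c3@4 c4@5, authorship .....
After op 2 (insert('k')): buffer="kzzksikdk" (len 9), cursors c1@1 c2@4 c3@7 c4@9, authorship 1..2..3.4
After op 3 (insert('l')): buffer="klzzklsikldkl" (len 13), cursors c1@2 c2@6 c3@10 c4@13, authorship 11..22..33.44

Answer: klzzklsikldkl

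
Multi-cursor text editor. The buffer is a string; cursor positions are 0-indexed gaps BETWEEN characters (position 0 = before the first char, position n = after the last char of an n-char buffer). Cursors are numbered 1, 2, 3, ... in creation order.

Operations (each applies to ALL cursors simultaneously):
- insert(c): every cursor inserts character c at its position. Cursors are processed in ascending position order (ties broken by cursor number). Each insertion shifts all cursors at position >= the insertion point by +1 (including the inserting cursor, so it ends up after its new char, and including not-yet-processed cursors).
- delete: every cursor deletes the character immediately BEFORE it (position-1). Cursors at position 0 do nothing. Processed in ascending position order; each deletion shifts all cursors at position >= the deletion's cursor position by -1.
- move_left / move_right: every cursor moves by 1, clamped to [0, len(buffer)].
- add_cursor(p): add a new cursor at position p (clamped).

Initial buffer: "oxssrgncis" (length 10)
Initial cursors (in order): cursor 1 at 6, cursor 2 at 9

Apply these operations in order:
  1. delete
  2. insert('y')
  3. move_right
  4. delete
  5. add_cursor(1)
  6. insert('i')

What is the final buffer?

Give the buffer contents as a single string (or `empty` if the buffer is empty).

After op 1 (delete): buffer="oxssrncs" (len 8), cursors c1@5 c2@7, authorship ........
After op 2 (insert('y')): buffer="oxssryncys" (len 10), cursors c1@6 c2@9, authorship .....1..2.
After op 3 (move_right): buffer="oxssryncys" (len 10), cursors c1@7 c2@10, authorship .....1..2.
After op 4 (delete): buffer="oxssrycy" (len 8), cursors c1@6 c2@8, authorship .....1.2
After op 5 (add_cursor(1)): buffer="oxssrycy" (len 8), cursors c3@1 c1@6 c2@8, authorship .....1.2
After op 6 (insert('i')): buffer="oixssryicyi" (len 11), cursors c3@2 c1@8 c2@11, authorship .3....11.22

Answer: oixssryicyi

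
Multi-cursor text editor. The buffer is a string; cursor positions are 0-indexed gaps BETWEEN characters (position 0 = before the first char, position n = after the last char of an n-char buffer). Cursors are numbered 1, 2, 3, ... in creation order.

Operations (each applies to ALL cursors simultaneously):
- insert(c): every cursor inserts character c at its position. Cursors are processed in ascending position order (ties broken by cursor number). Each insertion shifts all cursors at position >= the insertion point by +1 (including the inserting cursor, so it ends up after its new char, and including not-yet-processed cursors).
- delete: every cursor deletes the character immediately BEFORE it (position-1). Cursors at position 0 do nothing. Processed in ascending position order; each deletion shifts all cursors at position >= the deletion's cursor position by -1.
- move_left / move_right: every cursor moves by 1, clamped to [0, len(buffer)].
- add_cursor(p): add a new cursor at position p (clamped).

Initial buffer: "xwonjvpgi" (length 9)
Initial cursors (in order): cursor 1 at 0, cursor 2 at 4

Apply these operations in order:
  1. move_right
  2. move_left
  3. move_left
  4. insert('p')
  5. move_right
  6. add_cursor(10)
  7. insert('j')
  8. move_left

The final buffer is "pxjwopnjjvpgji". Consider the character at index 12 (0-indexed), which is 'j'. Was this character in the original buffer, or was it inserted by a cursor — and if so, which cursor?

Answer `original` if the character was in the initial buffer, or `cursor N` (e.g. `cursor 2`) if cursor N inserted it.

After op 1 (move_right): buffer="xwonjvpgi" (len 9), cursors c1@1 c2@5, authorship .........
After op 2 (move_left): buffer="xwonjvpgi" (len 9), cursors c1@0 c2@4, authorship .........
After op 3 (move_left): buffer="xwonjvpgi" (len 9), cursors c1@0 c2@3, authorship .........
After op 4 (insert('p')): buffer="pxwopnjvpgi" (len 11), cursors c1@1 c2@5, authorship 1...2......
After op 5 (move_right): buffer="pxwopnjvpgi" (len 11), cursors c1@2 c2@6, authorship 1...2......
After op 6 (add_cursor(10)): buffer="pxwopnjvpgi" (len 11), cursors c1@2 c2@6 c3@10, authorship 1...2......
After op 7 (insert('j')): buffer="pxjwopnjjvpgji" (len 14), cursors c1@3 c2@8 c3@13, authorship 1.1..2.2....3.
After op 8 (move_left): buffer="pxjwopnjjvpgji" (len 14), cursors c1@2 c2@7 c3@12, authorship 1.1..2.2....3.
Authorship (.=original, N=cursor N): 1 . 1 . . 2 . 2 . . . . 3 .
Index 12: author = 3

Answer: cursor 3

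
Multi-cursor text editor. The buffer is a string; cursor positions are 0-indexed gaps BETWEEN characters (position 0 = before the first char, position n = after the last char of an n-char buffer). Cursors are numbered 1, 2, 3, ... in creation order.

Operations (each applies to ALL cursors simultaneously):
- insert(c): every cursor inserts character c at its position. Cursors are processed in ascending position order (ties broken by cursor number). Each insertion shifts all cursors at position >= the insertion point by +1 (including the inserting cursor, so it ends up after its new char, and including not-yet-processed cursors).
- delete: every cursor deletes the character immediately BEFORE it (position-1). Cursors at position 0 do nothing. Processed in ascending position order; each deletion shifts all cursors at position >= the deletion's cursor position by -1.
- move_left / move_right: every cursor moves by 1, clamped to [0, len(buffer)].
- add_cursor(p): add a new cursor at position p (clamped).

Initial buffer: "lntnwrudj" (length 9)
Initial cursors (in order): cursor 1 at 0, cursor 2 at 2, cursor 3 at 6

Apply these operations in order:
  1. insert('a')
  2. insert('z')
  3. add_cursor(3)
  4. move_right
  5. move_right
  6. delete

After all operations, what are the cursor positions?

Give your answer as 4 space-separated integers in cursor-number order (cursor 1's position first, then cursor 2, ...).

After op 1 (insert('a')): buffer="alnatnwraudj" (len 12), cursors c1@1 c2@4 c3@9, authorship 1..2....3...
After op 2 (insert('z')): buffer="azlnaztnwrazudj" (len 15), cursors c1@2 c2@6 c3@12, authorship 11..22....33...
After op 3 (add_cursor(3)): buffer="azlnaztnwrazudj" (len 15), cursors c1@2 c4@3 c2@6 c3@12, authorship 11..22....33...
After op 4 (move_right): buffer="azlnaztnwrazudj" (len 15), cursors c1@3 c4@4 c2@7 c3@13, authorship 11..22....33...
After op 5 (move_right): buffer="azlnaztnwrazudj" (len 15), cursors c1@4 c4@5 c2@8 c3@14, authorship 11..22....33...
After op 6 (delete): buffer="azlztwrazuj" (len 11), cursors c1@3 c4@3 c2@5 c3@10, authorship 11.2...33..

Answer: 3 5 10 3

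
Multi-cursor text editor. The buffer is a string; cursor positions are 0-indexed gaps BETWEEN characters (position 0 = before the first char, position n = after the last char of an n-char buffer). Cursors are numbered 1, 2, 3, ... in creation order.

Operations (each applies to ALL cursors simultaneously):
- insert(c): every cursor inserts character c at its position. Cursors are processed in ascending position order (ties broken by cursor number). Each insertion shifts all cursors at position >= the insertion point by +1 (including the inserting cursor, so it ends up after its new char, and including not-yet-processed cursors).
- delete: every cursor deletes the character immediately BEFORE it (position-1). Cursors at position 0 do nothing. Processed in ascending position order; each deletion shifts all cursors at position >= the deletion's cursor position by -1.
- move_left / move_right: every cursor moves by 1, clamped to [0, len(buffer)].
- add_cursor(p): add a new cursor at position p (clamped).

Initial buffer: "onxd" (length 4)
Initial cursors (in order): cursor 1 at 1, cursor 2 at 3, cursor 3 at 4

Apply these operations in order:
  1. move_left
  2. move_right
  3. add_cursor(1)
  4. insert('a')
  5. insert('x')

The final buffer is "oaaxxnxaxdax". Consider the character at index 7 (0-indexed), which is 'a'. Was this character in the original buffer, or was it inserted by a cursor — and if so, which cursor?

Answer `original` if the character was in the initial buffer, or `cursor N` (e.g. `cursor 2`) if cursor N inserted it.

Answer: cursor 2

Derivation:
After op 1 (move_left): buffer="onxd" (len 4), cursors c1@0 c2@2 c3@3, authorship ....
After op 2 (move_right): buffer="onxd" (len 4), cursors c1@1 c2@3 c3@4, authorship ....
After op 3 (add_cursor(1)): buffer="onxd" (len 4), cursors c1@1 c4@1 c2@3 c3@4, authorship ....
After op 4 (insert('a')): buffer="oaanxada" (len 8), cursors c1@3 c4@3 c2@6 c3@8, authorship .14..2.3
After op 5 (insert('x')): buffer="oaaxxnxaxdax" (len 12), cursors c1@5 c4@5 c2@9 c3@12, authorship .1414..22.33
Authorship (.=original, N=cursor N): . 1 4 1 4 . . 2 2 . 3 3
Index 7: author = 2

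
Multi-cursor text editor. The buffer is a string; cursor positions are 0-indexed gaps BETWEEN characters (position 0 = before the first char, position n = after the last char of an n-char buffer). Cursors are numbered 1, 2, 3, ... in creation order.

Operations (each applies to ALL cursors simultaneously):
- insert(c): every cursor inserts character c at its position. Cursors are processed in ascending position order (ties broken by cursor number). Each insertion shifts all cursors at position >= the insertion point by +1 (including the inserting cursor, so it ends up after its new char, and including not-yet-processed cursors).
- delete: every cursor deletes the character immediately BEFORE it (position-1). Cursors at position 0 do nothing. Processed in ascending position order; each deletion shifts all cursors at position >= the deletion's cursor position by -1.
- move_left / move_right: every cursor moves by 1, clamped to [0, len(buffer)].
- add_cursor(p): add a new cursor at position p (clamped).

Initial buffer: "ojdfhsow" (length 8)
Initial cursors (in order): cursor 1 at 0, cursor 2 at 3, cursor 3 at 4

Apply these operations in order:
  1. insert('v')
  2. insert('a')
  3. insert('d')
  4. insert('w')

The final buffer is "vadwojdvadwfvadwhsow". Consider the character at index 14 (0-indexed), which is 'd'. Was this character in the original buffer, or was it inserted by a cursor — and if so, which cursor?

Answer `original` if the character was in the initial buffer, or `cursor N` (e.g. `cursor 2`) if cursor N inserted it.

Answer: cursor 3

Derivation:
After op 1 (insert('v')): buffer="vojdvfvhsow" (len 11), cursors c1@1 c2@5 c3@7, authorship 1...2.3....
After op 2 (insert('a')): buffer="vaojdvafvahsow" (len 14), cursors c1@2 c2@7 c3@10, authorship 11...22.33....
After op 3 (insert('d')): buffer="vadojdvadfvadhsow" (len 17), cursors c1@3 c2@9 c3@13, authorship 111...222.333....
After op 4 (insert('w')): buffer="vadwojdvadwfvadwhsow" (len 20), cursors c1@4 c2@11 c3@16, authorship 1111...2222.3333....
Authorship (.=original, N=cursor N): 1 1 1 1 . . . 2 2 2 2 . 3 3 3 3 . . . .
Index 14: author = 3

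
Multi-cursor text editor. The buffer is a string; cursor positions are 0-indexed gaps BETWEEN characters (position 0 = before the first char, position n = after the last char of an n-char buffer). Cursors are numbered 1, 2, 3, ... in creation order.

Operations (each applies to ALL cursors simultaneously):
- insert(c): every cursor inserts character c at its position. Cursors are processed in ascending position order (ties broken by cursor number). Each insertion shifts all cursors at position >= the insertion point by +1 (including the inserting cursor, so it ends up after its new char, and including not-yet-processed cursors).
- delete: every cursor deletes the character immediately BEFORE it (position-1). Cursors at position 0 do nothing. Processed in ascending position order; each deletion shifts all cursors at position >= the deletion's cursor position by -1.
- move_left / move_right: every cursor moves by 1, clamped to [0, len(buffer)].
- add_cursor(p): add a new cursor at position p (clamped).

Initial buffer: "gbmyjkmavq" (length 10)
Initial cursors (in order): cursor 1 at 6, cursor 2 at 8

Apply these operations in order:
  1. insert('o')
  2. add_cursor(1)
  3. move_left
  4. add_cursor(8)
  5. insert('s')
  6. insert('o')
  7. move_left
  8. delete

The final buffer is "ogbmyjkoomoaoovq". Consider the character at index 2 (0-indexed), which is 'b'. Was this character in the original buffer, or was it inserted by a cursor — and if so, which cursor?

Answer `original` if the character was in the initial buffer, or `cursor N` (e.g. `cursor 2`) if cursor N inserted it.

Answer: original

Derivation:
After op 1 (insert('o')): buffer="gbmyjkomaovq" (len 12), cursors c1@7 c2@10, authorship ......1..2..
After op 2 (add_cursor(1)): buffer="gbmyjkomaovq" (len 12), cursors c3@1 c1@7 c2@10, authorship ......1..2..
After op 3 (move_left): buffer="gbmyjkomaovq" (len 12), cursors c3@0 c1@6 c2@9, authorship ......1..2..
After op 4 (add_cursor(8)): buffer="gbmyjkomaovq" (len 12), cursors c3@0 c1@6 c4@8 c2@9, authorship ......1..2..
After op 5 (insert('s')): buffer="sgbmyjksomsasovq" (len 16), cursors c3@1 c1@8 c4@11 c2@13, authorship 3......11.4.22..
After op 6 (insert('o')): buffer="sogbmyjksoomsoasoovq" (len 20), cursors c3@2 c1@10 c4@14 c2@17, authorship 33......111.44.222..
After op 7 (move_left): buffer="sogbmyjksoomsoasoovq" (len 20), cursors c3@1 c1@9 c4@13 c2@16, authorship 33......111.44.222..
After op 8 (delete): buffer="ogbmyjkoomoaoovq" (len 16), cursors c3@0 c1@7 c4@10 c2@12, authorship 3......11.4.22..
Authorship (.=original, N=cursor N): 3 . . . . . . 1 1 . 4 . 2 2 . .
Index 2: author = original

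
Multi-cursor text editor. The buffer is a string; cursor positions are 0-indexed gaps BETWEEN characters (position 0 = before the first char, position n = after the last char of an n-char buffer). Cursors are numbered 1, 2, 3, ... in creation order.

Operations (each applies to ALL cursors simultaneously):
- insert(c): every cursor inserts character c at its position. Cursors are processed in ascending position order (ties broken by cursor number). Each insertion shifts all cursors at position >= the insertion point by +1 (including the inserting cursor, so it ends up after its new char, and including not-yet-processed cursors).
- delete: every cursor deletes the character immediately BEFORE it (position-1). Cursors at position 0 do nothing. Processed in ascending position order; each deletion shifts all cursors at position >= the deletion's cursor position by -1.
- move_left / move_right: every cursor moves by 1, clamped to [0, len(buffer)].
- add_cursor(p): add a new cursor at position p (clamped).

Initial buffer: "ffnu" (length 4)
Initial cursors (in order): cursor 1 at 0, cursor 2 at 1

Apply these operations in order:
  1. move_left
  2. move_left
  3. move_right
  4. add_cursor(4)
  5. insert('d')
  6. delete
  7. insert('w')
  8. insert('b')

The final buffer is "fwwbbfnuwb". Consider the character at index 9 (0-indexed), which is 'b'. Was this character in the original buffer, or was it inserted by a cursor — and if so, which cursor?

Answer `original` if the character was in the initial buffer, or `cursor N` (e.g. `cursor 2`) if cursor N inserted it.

Answer: cursor 3

Derivation:
After op 1 (move_left): buffer="ffnu" (len 4), cursors c1@0 c2@0, authorship ....
After op 2 (move_left): buffer="ffnu" (len 4), cursors c1@0 c2@0, authorship ....
After op 3 (move_right): buffer="ffnu" (len 4), cursors c1@1 c2@1, authorship ....
After op 4 (add_cursor(4)): buffer="ffnu" (len 4), cursors c1@1 c2@1 c3@4, authorship ....
After op 5 (insert('d')): buffer="fddfnud" (len 7), cursors c1@3 c2@3 c3@7, authorship .12...3
After op 6 (delete): buffer="ffnu" (len 4), cursors c1@1 c2@1 c3@4, authorship ....
After op 7 (insert('w')): buffer="fwwfnuw" (len 7), cursors c1@3 c2@3 c3@7, authorship .12...3
After op 8 (insert('b')): buffer="fwwbbfnuwb" (len 10), cursors c1@5 c2@5 c3@10, authorship .1212...33
Authorship (.=original, N=cursor N): . 1 2 1 2 . . . 3 3
Index 9: author = 3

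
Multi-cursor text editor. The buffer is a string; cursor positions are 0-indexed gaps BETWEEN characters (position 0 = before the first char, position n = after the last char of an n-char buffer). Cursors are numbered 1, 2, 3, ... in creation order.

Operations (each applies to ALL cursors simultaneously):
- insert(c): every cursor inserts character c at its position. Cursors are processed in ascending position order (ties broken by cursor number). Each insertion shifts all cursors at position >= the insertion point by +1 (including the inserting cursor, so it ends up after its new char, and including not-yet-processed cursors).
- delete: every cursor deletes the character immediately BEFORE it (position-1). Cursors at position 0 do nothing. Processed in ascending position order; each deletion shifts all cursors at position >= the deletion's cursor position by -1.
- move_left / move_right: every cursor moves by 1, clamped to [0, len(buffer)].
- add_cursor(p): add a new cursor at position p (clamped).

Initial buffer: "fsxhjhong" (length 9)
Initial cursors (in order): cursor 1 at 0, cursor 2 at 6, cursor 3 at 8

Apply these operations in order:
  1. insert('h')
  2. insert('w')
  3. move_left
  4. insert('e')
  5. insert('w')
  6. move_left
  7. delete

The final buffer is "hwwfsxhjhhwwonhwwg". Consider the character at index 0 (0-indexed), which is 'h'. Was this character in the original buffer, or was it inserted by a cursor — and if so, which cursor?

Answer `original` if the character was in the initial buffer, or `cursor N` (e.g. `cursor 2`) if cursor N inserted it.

Answer: cursor 1

Derivation:
After op 1 (insert('h')): buffer="hfsxhjhhonhg" (len 12), cursors c1@1 c2@8 c3@11, authorship 1......2..3.
After op 2 (insert('w')): buffer="hwfsxhjhhwonhwg" (len 15), cursors c1@2 c2@10 c3@14, authorship 11......22..33.
After op 3 (move_left): buffer="hwfsxhjhhwonhwg" (len 15), cursors c1@1 c2@9 c3@13, authorship 11......22..33.
After op 4 (insert('e')): buffer="hewfsxhjhhewonhewg" (len 18), cursors c1@2 c2@11 c3@16, authorship 111......222..333.
After op 5 (insert('w')): buffer="hewwfsxhjhhewwonhewwg" (len 21), cursors c1@3 c2@13 c3@19, authorship 1111......2222..3333.
After op 6 (move_left): buffer="hewwfsxhjhhewwonhewwg" (len 21), cursors c1@2 c2@12 c3@18, authorship 1111......2222..3333.
After op 7 (delete): buffer="hwwfsxhjhhwwonhwwg" (len 18), cursors c1@1 c2@10 c3@15, authorship 111......222..333.
Authorship (.=original, N=cursor N): 1 1 1 . . . . . . 2 2 2 . . 3 3 3 .
Index 0: author = 1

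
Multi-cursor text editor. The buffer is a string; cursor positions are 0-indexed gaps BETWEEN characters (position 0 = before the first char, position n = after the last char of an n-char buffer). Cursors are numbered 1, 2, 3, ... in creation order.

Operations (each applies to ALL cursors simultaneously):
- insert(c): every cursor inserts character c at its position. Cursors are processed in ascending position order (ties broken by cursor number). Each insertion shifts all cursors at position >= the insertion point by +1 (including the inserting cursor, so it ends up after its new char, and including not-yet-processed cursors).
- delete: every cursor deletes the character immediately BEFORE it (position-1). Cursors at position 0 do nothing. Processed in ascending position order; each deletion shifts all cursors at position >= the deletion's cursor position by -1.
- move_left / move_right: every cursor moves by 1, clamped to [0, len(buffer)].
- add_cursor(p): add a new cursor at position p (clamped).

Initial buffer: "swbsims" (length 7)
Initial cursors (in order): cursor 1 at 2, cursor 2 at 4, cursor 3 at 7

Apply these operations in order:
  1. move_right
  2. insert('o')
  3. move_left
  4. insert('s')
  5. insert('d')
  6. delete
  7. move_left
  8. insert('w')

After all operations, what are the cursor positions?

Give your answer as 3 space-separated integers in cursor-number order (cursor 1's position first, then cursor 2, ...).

Answer: 4 9 14

Derivation:
After op 1 (move_right): buffer="swbsims" (len 7), cursors c1@3 c2@5 c3@7, authorship .......
After op 2 (insert('o')): buffer="swbosiomso" (len 10), cursors c1@4 c2@7 c3@10, authorship ...1..2..3
After op 3 (move_left): buffer="swbosiomso" (len 10), cursors c1@3 c2@6 c3@9, authorship ...1..2..3
After op 4 (insert('s')): buffer="swbsosisomsso" (len 13), cursors c1@4 c2@8 c3@12, authorship ...11..22..33
After op 5 (insert('d')): buffer="swbsdosisdomssdo" (len 16), cursors c1@5 c2@10 c3@15, authorship ...111..222..333
After op 6 (delete): buffer="swbsosisomsso" (len 13), cursors c1@4 c2@8 c3@12, authorship ...11..22..33
After op 7 (move_left): buffer="swbsosisomsso" (len 13), cursors c1@3 c2@7 c3@11, authorship ...11..22..33
After op 8 (insert('w')): buffer="swbwsosiwsomswso" (len 16), cursors c1@4 c2@9 c3@14, authorship ...111..222..333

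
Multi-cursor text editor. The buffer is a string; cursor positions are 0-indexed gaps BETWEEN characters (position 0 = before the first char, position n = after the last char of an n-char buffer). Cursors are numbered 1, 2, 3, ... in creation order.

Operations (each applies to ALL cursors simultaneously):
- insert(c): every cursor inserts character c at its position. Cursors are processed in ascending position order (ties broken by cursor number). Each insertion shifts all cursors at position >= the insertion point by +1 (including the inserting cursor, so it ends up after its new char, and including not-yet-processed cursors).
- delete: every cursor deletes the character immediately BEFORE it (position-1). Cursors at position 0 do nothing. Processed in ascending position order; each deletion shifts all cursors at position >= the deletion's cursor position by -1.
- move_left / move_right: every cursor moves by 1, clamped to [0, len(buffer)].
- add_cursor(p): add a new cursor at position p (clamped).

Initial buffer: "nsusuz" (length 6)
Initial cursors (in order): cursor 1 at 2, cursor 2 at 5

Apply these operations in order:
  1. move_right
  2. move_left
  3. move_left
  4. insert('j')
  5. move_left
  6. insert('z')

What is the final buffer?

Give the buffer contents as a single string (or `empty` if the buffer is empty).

Answer: nzjsuszjuz

Derivation:
After op 1 (move_right): buffer="nsusuz" (len 6), cursors c1@3 c2@6, authorship ......
After op 2 (move_left): buffer="nsusuz" (len 6), cursors c1@2 c2@5, authorship ......
After op 3 (move_left): buffer="nsusuz" (len 6), cursors c1@1 c2@4, authorship ......
After op 4 (insert('j')): buffer="njsusjuz" (len 8), cursors c1@2 c2@6, authorship .1...2..
After op 5 (move_left): buffer="njsusjuz" (len 8), cursors c1@1 c2@5, authorship .1...2..
After op 6 (insert('z')): buffer="nzjsuszjuz" (len 10), cursors c1@2 c2@7, authorship .11...22..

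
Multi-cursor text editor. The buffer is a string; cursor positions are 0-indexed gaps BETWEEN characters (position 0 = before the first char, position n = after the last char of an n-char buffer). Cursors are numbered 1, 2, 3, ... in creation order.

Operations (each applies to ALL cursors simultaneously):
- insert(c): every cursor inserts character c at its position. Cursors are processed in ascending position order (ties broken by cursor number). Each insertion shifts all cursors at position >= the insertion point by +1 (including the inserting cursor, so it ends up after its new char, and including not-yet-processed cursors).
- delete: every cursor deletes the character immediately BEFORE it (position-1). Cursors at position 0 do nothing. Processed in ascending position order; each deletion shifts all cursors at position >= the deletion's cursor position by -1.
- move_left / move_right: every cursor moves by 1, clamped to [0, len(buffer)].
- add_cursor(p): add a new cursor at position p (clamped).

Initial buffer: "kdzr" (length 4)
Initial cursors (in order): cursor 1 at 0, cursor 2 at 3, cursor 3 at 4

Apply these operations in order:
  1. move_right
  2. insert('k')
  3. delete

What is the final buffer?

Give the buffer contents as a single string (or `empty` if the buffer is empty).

After op 1 (move_right): buffer="kdzr" (len 4), cursors c1@1 c2@4 c3@4, authorship ....
After op 2 (insert('k')): buffer="kkdzrkk" (len 7), cursors c1@2 c2@7 c3@7, authorship .1...23
After op 3 (delete): buffer="kdzr" (len 4), cursors c1@1 c2@4 c3@4, authorship ....

Answer: kdzr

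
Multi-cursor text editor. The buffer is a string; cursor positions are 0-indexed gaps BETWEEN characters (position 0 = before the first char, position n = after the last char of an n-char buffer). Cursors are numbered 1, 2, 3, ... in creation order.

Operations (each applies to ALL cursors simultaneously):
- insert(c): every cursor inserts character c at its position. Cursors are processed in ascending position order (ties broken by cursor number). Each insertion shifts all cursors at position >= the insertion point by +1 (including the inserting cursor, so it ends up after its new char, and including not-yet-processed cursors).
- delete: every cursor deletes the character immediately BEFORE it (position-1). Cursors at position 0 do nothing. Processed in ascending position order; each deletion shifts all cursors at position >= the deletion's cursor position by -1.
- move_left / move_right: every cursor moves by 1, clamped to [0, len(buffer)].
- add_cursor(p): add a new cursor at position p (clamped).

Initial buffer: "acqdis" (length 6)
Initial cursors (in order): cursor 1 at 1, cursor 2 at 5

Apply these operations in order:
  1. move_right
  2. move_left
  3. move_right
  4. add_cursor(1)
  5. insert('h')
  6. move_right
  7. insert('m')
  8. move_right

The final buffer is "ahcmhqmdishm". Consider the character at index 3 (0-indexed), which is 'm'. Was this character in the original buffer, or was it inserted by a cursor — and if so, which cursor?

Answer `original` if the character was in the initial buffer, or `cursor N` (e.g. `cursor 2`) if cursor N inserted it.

Answer: cursor 3

Derivation:
After op 1 (move_right): buffer="acqdis" (len 6), cursors c1@2 c2@6, authorship ......
After op 2 (move_left): buffer="acqdis" (len 6), cursors c1@1 c2@5, authorship ......
After op 3 (move_right): buffer="acqdis" (len 6), cursors c1@2 c2@6, authorship ......
After op 4 (add_cursor(1)): buffer="acqdis" (len 6), cursors c3@1 c1@2 c2@6, authorship ......
After op 5 (insert('h')): buffer="ahchqdish" (len 9), cursors c3@2 c1@4 c2@9, authorship .3.1....2
After op 6 (move_right): buffer="ahchqdish" (len 9), cursors c3@3 c1@5 c2@9, authorship .3.1....2
After op 7 (insert('m')): buffer="ahcmhqmdishm" (len 12), cursors c3@4 c1@7 c2@12, authorship .3.31.1...22
After op 8 (move_right): buffer="ahcmhqmdishm" (len 12), cursors c3@5 c1@8 c2@12, authorship .3.31.1...22
Authorship (.=original, N=cursor N): . 3 . 3 1 . 1 . . . 2 2
Index 3: author = 3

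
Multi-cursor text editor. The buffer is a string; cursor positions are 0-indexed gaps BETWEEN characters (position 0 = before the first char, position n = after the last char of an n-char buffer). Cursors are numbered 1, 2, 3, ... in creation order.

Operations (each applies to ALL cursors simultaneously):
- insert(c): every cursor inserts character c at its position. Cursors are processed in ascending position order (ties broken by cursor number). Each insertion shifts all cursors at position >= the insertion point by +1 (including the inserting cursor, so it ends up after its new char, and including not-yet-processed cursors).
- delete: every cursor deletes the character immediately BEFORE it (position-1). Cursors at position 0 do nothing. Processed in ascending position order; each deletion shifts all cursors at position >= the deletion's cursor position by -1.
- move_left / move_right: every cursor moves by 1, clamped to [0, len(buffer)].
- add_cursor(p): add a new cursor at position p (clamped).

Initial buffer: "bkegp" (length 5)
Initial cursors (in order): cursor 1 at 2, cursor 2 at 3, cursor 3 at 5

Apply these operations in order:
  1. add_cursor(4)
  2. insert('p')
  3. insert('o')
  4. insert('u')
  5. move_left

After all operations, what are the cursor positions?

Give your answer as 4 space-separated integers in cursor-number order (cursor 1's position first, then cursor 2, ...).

After op 1 (add_cursor(4)): buffer="bkegp" (len 5), cursors c1@2 c2@3 c4@4 c3@5, authorship .....
After op 2 (insert('p')): buffer="bkpepgppp" (len 9), cursors c1@3 c2@5 c4@7 c3@9, authorship ..1.2.4.3
After op 3 (insert('o')): buffer="bkpoepogpoppo" (len 13), cursors c1@4 c2@7 c4@10 c3@13, authorship ..11.22.44.33
After op 4 (insert('u')): buffer="bkpouepougpouppou" (len 17), cursors c1@5 c2@9 c4@13 c3@17, authorship ..111.222.444.333
After op 5 (move_left): buffer="bkpouepougpouppou" (len 17), cursors c1@4 c2@8 c4@12 c3@16, authorship ..111.222.444.333

Answer: 4 8 16 12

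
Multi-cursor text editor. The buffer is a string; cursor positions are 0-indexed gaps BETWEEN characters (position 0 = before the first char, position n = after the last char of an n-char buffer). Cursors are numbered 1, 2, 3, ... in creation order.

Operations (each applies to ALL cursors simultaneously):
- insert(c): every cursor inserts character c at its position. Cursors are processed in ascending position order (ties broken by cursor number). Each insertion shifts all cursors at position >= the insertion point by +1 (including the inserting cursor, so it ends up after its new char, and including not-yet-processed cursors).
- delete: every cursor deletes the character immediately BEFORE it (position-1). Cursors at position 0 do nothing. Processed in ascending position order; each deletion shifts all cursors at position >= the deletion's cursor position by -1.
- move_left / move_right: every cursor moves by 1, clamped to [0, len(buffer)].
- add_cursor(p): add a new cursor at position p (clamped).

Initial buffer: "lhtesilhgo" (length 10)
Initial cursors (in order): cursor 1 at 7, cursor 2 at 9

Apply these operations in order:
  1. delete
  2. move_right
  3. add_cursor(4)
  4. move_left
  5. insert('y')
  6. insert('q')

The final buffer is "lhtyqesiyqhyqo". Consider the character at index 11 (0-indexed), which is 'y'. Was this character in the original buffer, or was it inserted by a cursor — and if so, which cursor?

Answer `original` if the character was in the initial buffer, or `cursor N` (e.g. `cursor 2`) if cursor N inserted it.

Answer: cursor 2

Derivation:
After op 1 (delete): buffer="lhtesiho" (len 8), cursors c1@6 c2@7, authorship ........
After op 2 (move_right): buffer="lhtesiho" (len 8), cursors c1@7 c2@8, authorship ........
After op 3 (add_cursor(4)): buffer="lhtesiho" (len 8), cursors c3@4 c1@7 c2@8, authorship ........
After op 4 (move_left): buffer="lhtesiho" (len 8), cursors c3@3 c1@6 c2@7, authorship ........
After op 5 (insert('y')): buffer="lhtyesiyhyo" (len 11), cursors c3@4 c1@8 c2@10, authorship ...3...1.2.
After op 6 (insert('q')): buffer="lhtyqesiyqhyqo" (len 14), cursors c3@5 c1@10 c2@13, authorship ...33...11.22.
Authorship (.=original, N=cursor N): . . . 3 3 . . . 1 1 . 2 2 .
Index 11: author = 2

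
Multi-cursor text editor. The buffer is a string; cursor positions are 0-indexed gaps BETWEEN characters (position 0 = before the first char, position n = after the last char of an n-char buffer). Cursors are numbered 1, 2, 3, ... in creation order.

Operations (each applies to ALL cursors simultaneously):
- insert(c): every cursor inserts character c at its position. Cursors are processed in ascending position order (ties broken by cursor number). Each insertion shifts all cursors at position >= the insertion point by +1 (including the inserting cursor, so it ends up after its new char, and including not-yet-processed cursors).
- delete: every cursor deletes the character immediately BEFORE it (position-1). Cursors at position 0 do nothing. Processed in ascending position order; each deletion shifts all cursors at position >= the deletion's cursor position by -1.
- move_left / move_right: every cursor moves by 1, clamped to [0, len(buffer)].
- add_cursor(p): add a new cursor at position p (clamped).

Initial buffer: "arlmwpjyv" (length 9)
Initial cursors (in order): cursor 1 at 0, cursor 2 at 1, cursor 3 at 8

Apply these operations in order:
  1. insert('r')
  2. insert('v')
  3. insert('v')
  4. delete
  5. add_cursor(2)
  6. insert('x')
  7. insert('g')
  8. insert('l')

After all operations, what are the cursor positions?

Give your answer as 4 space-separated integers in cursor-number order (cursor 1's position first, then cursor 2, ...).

After op 1 (insert('r')): buffer="rarrlmwpjyrv" (len 12), cursors c1@1 c2@3 c3@11, authorship 1.2.......3.
After op 2 (insert('v')): buffer="rvarvrlmwpjyrvv" (len 15), cursors c1@2 c2@5 c3@14, authorship 11.22.......33.
After op 3 (insert('v')): buffer="rvvarvvrlmwpjyrvvv" (len 18), cursors c1@3 c2@7 c3@17, authorship 111.222.......333.
After op 4 (delete): buffer="rvarvrlmwpjyrvv" (len 15), cursors c1@2 c2@5 c3@14, authorship 11.22.......33.
After op 5 (add_cursor(2)): buffer="rvarvrlmwpjyrvv" (len 15), cursors c1@2 c4@2 c2@5 c3@14, authorship 11.22.......33.
After op 6 (insert('x')): buffer="rvxxarvxrlmwpjyrvxv" (len 19), cursors c1@4 c4@4 c2@8 c3@18, authorship 1114.222.......333.
After op 7 (insert('g')): buffer="rvxxggarvxgrlmwpjyrvxgv" (len 23), cursors c1@6 c4@6 c2@11 c3@22, authorship 111414.2222.......3333.
After op 8 (insert('l')): buffer="rvxxggllarvxglrlmwpjyrvxglv" (len 27), cursors c1@8 c4@8 c2@14 c3@26, authorship 11141414.22222.......33333.

Answer: 8 14 26 8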